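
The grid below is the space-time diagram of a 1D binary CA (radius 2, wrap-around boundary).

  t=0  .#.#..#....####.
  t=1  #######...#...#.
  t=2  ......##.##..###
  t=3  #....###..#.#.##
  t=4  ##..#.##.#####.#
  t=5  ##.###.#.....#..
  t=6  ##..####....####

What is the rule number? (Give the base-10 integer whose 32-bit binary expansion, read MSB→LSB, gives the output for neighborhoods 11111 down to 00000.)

  #####|.  b31=0 t=1,i=2
  ####.|.  b30=0 t=0,i=13
  ###.#|#  b29=1 t=4,i=13
  ###..|#  b28=1 t=0,i=14
  ##.##|.  b27=0 t=2,i=8
  ##.#.|#  b26=1 t=5,i=6
  ##..#|.  b25=0 t=0,i=15
  ##...|#  b24=1 t=1,i=7
  #.###|.  b23=0 t=1,i=0
  #.##.|.  b22=0 t=2,i=9
  #.#.#|#  b21=1 t=3,i=12
  #.#..|#  b20=1 t=0,i=3
  #..##|#  b19=1 t=2,i=12
  #..#.|#  b18=1 t=0,i=0
  #...#|.  b17=0 t=1,i=8
  #....|.  b16=0 t=0,i=8
  .####|.  b15=0 t=0,i=12
  .###.|#  b14=1 t=2,i=14
  .##.#|#  b13=1 t=2,i=7
  .##..|#  b12=1 t=2,i=10
  .#.##|#  b11=1 t=1,i=15
  .#.#.|#  b10=1 t=0,i=2
  .#..#|#  b9=1 t=0,i=4
  .#...|.  b8=0 t=0,i=7
  ..###|.  b7=0 t=0,i=11
  ..##.|#  b6=1 t=2,i=6
  ..#.#|#  b5=1 t=0,i=1
  ..#..|#  b4=1 t=0,i=6
  ...##|#  b3=1 t=0,i=10
  ...#.|#  b2=1 t=1,i=9
  ....#|.  b1=0 t=0,i=9
  .....|.  b0=0 t=2,i=2
  bits 00110101001111000111111001111100 = 893156988

893156988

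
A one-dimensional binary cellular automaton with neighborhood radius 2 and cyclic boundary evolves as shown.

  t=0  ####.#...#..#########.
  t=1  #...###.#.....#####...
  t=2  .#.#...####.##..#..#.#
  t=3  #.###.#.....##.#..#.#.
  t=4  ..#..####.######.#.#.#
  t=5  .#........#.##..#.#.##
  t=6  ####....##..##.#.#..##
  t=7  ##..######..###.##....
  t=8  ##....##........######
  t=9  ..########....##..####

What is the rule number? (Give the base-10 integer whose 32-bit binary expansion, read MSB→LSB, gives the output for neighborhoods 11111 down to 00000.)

2245342542

  nb #####: next=#  (t=0,i=14, bit31=1)
  nb ####.: next=.  (t=0,i=2, bit30=0)
  nb ###.#: next=.  (t=0,i=3, bit29=0)
  nb ###..: next=.  (t=1,i=18, bit28=0)
  nb ##.##: next=.  (t=0,i=21, bit27=0)
  nb ##.#.: next=#  (t=0,i=4, bit26=1)
  nb ##..#: next=.  (t=2,i=14, bit25=0)
  nb ##...: next=#  (t=1,i=19, bit24=1)
  nb #.###: next=#  (t=0,i=0, bit23=1)
  nb #.##.: next=#  (t=2,i=12, bit22=1)
  nb #.#.#: next=.  (t=2,i=1, bit21=0)
  nb #.#..: next=#  (t=0,i=5, bit20=1)
  nb #..##: next=.  (t=0,i=11, bit19=0)
  nb #..#.: next=#  (t=2,i=15, bit18=1)
  nb #...#: next=.  (t=0,i=7, bit17=0)
  nb #....: next=#  (t=1,i=10, bit16=1)
  nb .####: next=.  (t=0,i=1, bit15=0)
  nb .###.: next=.  (t=1,i=5, bit14=0)
  nb .##.#: next=#  (t=3,i=13, bit13=1)
  nb .##..: next=#  (t=2,i=13, bit12=1)
  nb .#.##: next=.  (t=3,i=1, bit11=0)
  nb .#.#.: next=#  (t=2,i=0, bit10=1)
  nb .#..#: next=.  (t=0,i=10, bit9=0)
  nb .#...: next=#  (t=0,i=6, bit8=1)
  nb ..###: next=.  (t=0,i=12, bit7=0)
  nb ..##.: next=#  (t=3,i=12, bit6=1)
  nb ..#.#: next=.  (t=2,i=19, bit5=0)
  nb ..#..: next=.  (t=0,i=9, bit4=0)
  nb ...##: next=#  (t=1,i=3, bit3=1)
  nb ...#.: next=#  (t=0,i=8, bit2=1)
  nb ....#: next=#  (t=1,i=12, bit1=1)
  nb .....: next=.  (t=1,i=11, bit0=0)
  bits 10000101110101010011010101001110 = 2245342542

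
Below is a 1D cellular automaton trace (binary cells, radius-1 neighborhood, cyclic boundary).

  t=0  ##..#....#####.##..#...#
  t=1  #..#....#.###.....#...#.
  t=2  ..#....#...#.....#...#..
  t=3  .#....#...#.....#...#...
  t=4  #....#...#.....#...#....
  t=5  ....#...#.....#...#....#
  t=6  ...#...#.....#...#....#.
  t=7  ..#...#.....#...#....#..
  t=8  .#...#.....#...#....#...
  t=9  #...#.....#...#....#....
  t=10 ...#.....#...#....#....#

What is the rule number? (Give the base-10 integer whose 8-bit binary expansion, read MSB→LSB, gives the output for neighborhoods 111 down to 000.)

  ### -> #   bit 7 = 1  t=0,i=0
  ##. -> .   bit 6 = 0  t=0,i=1
  #.# -> .   bit 5 = 0  t=0,i=14
  #.. -> .   bit 4 = 0  t=0,i=2
  .## -> .   bit 3 = 0  t=0,i=9
  .#. -> .   bit 2 = 0  t=0,i=4
  ..# -> #   bit 1 = 1  t=0,i=3
  ... -> .   bit 0 = 0  t=0,i=6
  bits 10000010 = 130

130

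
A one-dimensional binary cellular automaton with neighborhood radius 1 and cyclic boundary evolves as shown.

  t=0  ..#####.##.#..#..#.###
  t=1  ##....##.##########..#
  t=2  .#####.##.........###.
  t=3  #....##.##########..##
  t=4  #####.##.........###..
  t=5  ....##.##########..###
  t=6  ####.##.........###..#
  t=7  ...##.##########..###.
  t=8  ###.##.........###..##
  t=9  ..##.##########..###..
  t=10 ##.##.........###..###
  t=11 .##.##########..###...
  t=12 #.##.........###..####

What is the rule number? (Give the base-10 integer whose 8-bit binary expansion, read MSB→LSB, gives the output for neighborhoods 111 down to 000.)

119

  ### -> .   bit 7 = 0  t=0,i=3
  ##. -> #   bit 6 = 1  t=0,i=6
  #.# -> #   bit 5 = 1  t=0,i=7
  #.. -> #   bit 4 = 1  t=0,i=0
  .## -> .   bit 3 = 0  t=0,i=2
  .#. -> #   bit 2 = 1  t=0,i=11
  ..# -> #   bit 1 = 1  t=0,i=1
  ... -> #   bit 0 = 1  t=1,i=3
  bits 01110111 = 119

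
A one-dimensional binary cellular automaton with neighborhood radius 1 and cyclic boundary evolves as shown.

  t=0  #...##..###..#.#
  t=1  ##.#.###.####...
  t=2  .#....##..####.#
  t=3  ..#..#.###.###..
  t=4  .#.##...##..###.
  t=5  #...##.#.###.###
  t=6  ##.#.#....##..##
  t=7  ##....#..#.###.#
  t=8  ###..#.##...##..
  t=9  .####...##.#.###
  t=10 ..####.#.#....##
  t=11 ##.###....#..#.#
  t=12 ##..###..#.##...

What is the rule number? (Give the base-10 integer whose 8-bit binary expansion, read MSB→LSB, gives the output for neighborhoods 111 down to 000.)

  ###|#  b7=1 t=0,i=9
  ##.|#  b6=1 t=0,i=0
  #.#|.  b5=0 t=0,i=14
  #..|#  b4=1 t=0,i=1
  .##|.  b3=0 t=0,i=4
  .#.|.  b2=0 t=0,i=13
  ..#|#  b1=1 t=0,i=3
  ...|.  b0=0 t=0,i=2
  bits 11010010 = 210

210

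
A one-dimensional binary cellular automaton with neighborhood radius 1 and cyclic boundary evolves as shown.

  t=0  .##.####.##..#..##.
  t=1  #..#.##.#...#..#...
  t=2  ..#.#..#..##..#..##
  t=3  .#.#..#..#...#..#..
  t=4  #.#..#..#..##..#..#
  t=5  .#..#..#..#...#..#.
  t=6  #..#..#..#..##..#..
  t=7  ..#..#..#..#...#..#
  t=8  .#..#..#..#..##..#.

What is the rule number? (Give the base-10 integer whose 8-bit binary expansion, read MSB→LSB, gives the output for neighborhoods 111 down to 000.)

163

  [7] ### => #  t=0,i=5
  [6] ##. => .  t=0,i=2
  [5] #.# => #  t=0,i=3
  [4] #.. => .  t=0,i=11
  [3] .## => .  t=0,i=1
  [2] .#. => .  t=0,i=13
  [1] ..# => #  t=0,i=0
  [0] ... => #  t=1,i=10
  bits 10100011 = 163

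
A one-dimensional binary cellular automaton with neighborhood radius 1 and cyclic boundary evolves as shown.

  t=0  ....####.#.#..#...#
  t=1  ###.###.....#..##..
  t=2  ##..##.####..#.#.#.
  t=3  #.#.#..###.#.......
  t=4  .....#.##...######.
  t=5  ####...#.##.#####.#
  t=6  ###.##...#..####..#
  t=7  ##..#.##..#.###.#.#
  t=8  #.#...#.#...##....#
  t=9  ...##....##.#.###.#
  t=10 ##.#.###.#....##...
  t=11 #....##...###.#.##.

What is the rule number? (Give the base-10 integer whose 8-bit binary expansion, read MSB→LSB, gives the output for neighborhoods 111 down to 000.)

153

  [7] ### => #  t=0,i=5
  [6] ##. => .  t=0,i=7
  [5] #.# => .  t=0,i=8
  [4] #.. => #  t=0,i=0
  [3] .## => #  t=0,i=4
  [2] .#. => .  t=0,i=9
  [1] ..# => .  t=0,i=3
  [0] ... => #  t=0,i=1
  bits 10011001 = 153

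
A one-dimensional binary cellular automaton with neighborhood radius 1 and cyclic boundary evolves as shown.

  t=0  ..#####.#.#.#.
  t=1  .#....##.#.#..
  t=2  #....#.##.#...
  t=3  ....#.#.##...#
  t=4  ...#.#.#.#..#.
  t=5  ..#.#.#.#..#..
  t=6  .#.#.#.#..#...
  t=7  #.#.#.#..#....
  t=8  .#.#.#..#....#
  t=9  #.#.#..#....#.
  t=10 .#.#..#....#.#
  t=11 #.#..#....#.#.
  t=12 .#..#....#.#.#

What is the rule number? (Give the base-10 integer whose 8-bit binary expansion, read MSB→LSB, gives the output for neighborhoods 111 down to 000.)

  ###|.  b7=0 t=0,i=3
  ##.|#  b6=1 t=0,i=6
  #.#|#  b5=1 t=0,i=7
  #..|.  b4=0 t=0,i=13
  .##|.  b3=0 t=0,i=2
  .#.|.  b2=0 t=0,i=8
  ..#|#  b1=1 t=0,i=1
  ...|.  b0=0 t=0,i=0
  bits 01100010 = 98

98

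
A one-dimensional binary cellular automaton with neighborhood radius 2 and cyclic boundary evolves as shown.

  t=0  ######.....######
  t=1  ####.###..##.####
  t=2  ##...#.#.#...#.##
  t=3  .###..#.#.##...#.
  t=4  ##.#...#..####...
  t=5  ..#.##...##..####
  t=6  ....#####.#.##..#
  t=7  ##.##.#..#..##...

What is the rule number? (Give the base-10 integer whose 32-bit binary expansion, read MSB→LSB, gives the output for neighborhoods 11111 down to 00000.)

2513114504

  nb #####: next=#  (t=0,i=0, bit31=1)
  nb ####.: next=.  (t=0,i=4, bit30=0)
  nb ###.#: next=.  (t=1,i=3, bit29=0)
  nb ###..: next=#  (t=0,i=5, bit28=1)
  nb ##.##: next=.  (t=1,i=4, bit27=0)
  nb ##.#.: next=#  (t=4,i=2, bit26=1)
  nb ##..#: next=.  (t=1,i=8, bit25=0)
  nb ##...: next=#  (t=0,i=6, bit24=1)
  nb #.###: next=#  (t=1,i=5, bit23=1)
  nb #.##.: next=#  (t=3,i=10, bit22=1)
  nb #.#.#: next=.  (t=2,i=7, bit21=0)
  nb #.#..: next=.  (t=2,i=9, bit20=0)
  nb #..##: next=#  (t=1,i=9, bit19=1)
  nb #..#.: next=.  (t=3,i=5, bit18=0)
  nb #...#: next=#  (t=2,i=3, bit17=1)
  nb #....: next=#  (t=0,i=7, bit16=1)
  nb .####: next=.  (t=0,i=12, bit15=0)
  nb .###.: next=.  (t=1,i=6, bit14=0)
  nb .##.#: next=.  (t=1,i=11, bit13=0)
  nb .##..: next=#  (t=3,i=11, bit12=1)
  nb .#.##: next=.  (t=2,i=14, bit11=0)
  nb .#.#.: next=#  (t=2,i=6, bit10=1)
  nb .#..#: next=.  (t=3,i=16, bit9=0)
  nb .#...: next=#  (t=2,i=10, bit8=1)
  nb ..###: next=#  (t=0,i=11, bit7=1)
  nb ..##.: next=.  (t=1,i=10, bit6=0)
  nb ..#.#: next=.  (t=2,i=5, bit5=0)
  nb ..#..: next=.  (t=3,i=15, bit4=0)
  nb ...##: next=#  (t=0,i=10, bit3=1)
  nb ...#.: next=.  (t=2,i=4, bit2=0)
  nb ....#: next=.  (t=0,i=9, bit1=0)
  nb .....: next=.  (t=0,i=8, bit0=0)
  bits 10010101110010110001010110001000 = 2513114504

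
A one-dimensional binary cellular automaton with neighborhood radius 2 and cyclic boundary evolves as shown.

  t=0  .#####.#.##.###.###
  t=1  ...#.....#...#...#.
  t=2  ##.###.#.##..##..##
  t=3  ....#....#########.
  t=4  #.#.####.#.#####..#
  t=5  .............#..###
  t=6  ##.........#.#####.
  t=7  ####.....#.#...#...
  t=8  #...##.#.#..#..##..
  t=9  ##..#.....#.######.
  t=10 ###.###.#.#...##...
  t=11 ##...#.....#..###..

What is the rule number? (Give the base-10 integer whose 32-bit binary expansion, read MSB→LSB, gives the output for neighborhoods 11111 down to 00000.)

2202620914

  nb #####: next=#  (t=0,i=3, bit31=1)
  nb ####.: next=.  (t=0,i=4, bit30=0)
  nb ###.#: next=.  (t=0,i=5, bit29=0)
  nb ###..: next=.  (t=3,i=17, bit28=0)
  nb ##.##: next=.  (t=0,i=0, bit27=0)
  nb ##.#.: next=.  (t=0,i=6, bit26=0)
  nb ##..#: next=#  (t=2,i=11, bit25=1)
  nb ##...: next=#  (t=3,i=18, bit24=1)
  nb #.###: next=.  (t=0,i=1, bit23=0)
  nb #.##.: next=#  (t=0,i=9, bit22=1)
  nb #.#.#: next=.  (t=0,i=7, bit21=0)
  nb #.#..: next=.  (t=7,i=11, bit20=0)
  nb #..##: next=#  (t=2,i=12, bit19=1)
  nb #..#.: next=.  (t=8,i=11, bit18=0)
  nb #...#: next=.  (t=1,i=11, bit17=0)
  nb #....: next=#  (t=1,i=0, bit16=1)
  nb .####: next=.  (t=0,i=2, bit15=0)
  nb .###.: next=#  (t=0,i=13, bit14=1)
  nb .##.#: next=.  (t=0,i=10, bit13=0)
  nb .##..: next=#  (t=2,i=10, bit12=1)
  nb .#.##: next=.  (t=0,i=8, bit11=0)
  nb .#.#.: next=.  (t=7,i=10, bit10=0)
  nb .#..#: next=#  (t=5,i=14, bit9=1)
  nb .#...: next=#  (t=1,i=4, bit8=1)
  nb ..###: next=#  (t=2,i=17, bit7=1)
  nb ..##.: next=#  (t=2,i=13, bit6=1)
  nb ..#.#: next=#  (t=6,i=11, bit5=1)
  nb ..#..: next=#  (t=1,i=3, bit4=1)
  nb ...##: next=.  (t=3,i=8, bit3=0)
  nb ...#.: next=.  (t=1,i=2, bit2=0)
  nb ....#: next=#  (t=1,i=1, bit1=1)
  nb .....: next=.  (t=1,i=6, bit0=0)
  bits 10000011010010010101001111110010 = 2202620914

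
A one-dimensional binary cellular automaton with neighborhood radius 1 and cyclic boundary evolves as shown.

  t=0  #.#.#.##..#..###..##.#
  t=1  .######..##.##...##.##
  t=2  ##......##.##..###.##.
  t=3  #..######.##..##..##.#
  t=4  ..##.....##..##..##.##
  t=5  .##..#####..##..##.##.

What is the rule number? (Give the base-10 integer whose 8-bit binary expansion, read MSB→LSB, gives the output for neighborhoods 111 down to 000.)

47

  [7] ### => .  t=0,i=14
  [6] ##. => .  t=0,i=0
  [5] #.# => #  t=0,i=1
  [4] #.. => .  t=0,i=8
  [3] .## => #  t=0,i=6
  [2] .#. => #  t=0,i=2
  [1] ..# => #  t=0,i=9
  [0] ... => #  t=1,i=15
  bits 00101111 = 47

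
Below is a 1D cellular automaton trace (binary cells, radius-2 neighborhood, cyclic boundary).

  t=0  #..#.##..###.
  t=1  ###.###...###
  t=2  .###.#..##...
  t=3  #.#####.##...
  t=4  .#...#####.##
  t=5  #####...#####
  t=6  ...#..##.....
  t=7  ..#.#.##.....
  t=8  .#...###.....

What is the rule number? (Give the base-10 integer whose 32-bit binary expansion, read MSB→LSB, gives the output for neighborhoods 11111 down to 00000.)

  nb #####: next=.  (t=1,i=0, bit31=0)
  nb ####.: next=#  (t=1,i=1, bit30=1)
  nb ###.#: next=#  (t=0,i=11, bit29=1)
  nb ###..: next=.  (t=1,i=6, bit28=0)
  nb ##.##: next=#  (t=1,i=3, bit27=1)
  nb ##.#.: next=#  (t=0,i=12, bit26=1)
  nb ##..#: next=.  (t=0,i=7, bit25=0)
  nb ##...: next=.  (t=1,i=7, bit24=0)
  nb #.###: next=.  (t=1,i=4, bit23=0)
  nb #.##.: next=#  (t=0,i=5, bit22=1)
  nb #.#.#: next=.  (t=7,i=4, bit21=0)
  nb #.#..: next=#  (t=0,i=0, bit20=1)
  nb #..##: next=.  (t=0,i=8, bit19=0)
  nb #..#.: next=#  (t=0,i=2, bit18=1)
  nb #...#: next=#  (t=1,i=8, bit17=1)
  nb #....: next=.  (t=2,i=11, bit16=0)
  nb .####: next=.  (t=1,i=11, bit15=0)
  nb .###.: next=#  (t=0,i=10, bit14=1)
  nb .##.#: next=#  (t=4,i=12, bit13=1)
  nb .##..: next=#  (t=0,i=6, bit12=1)
  nb .#.##: next=#  (t=0,i=4, bit11=1)
  nb .#.#.: next=.  (t=7,i=3, bit10=0)
  nb .#..#: next=#  (t=0,i=1, bit9=1)
  nb .#...: next=#  (t=4,i=2, bit8=1)
  nb ..###: next=.  (t=0,i=9, bit7=0)
  nb ..##.: next=#  (t=2,i=8, bit6=1)
  nb ..#.#: next=.  (t=0,i=3, bit5=0)
  nb ..#..: next=.  (t=6,i=3, bit4=0)
  nb ...##: next=#  (t=1,i=9, bit3=1)
  nb ...#.: next=#  (t=3,i=12, bit2=1)
  nb ....#: next=.  (t=2,i=12, bit1=0)
  nb .....: next=.  (t=6,i=0, bit0=0)
  bits 01101100010101100111101101001100 = 1817606988

1817606988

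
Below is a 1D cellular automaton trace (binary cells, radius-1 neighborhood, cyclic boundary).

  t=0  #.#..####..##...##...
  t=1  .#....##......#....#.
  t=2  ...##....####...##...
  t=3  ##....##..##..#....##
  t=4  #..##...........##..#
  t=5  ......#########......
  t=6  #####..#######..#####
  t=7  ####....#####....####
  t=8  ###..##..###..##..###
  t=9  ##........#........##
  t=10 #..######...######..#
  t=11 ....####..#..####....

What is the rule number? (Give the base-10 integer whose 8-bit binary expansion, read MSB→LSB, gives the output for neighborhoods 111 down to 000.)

  nb ###: next=#  (t=0,i=6, bit7=1)
  nb ##.: next=.  (t=0,i=8, bit6=0)
  nb #.#: next=#  (t=0,i=1, bit5=1)
  nb #..: next=.  (t=0,i=3, bit4=0)
  nb .##: next=.  (t=0,i=5, bit3=0)
  nb .#.: next=.  (t=0,i=0, bit2=0)
  nb ..#: next=.  (t=0,i=4, bit1=0)
  nb ...: next=#  (t=0,i=14, bit0=1)
  bits 10100001 = 161

161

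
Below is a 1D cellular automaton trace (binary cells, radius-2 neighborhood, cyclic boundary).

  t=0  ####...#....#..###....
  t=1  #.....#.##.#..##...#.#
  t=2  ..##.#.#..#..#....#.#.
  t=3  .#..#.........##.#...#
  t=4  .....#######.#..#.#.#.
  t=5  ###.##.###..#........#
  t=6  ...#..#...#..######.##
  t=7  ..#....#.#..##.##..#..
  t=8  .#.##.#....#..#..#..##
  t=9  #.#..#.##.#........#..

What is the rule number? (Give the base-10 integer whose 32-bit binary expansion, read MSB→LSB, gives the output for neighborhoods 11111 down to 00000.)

2382956941

  #####|#  b31=1 t=4,i=7
  ####.|.  b30=0 t=0,i=2
  ###.#|.  b29=0 t=4,i=11
  ###..|.  b28=0 t=0,i=3
  ##.##|#  b27=1 t=5,i=3
  ##.#.|#  b26=1 t=1,i=10
  ##..#|#  b25=1 t=5,i=10
  ##...|.  b24=0 t=0,i=4
  #.###|.  b23=0 t=5,i=7
  #.##.|.  b22=0 t=1,i=8
  #.#.#|.  b21=0 t=2,i=5
  #.#..|.  b20=0 t=1,i=11
  #..##|#  b19=1 t=0,i=14
  #..#.|.  b18=0 t=2,i=9
  #...#|.  b17=0 t=0,i=5
  #....|#  b16=1 t=0,i=9
  .####|.  b15=0 t=0,i=1
  .###.|.  b14=0 t=0,i=16
  .##.#|.  b13=0 t=1,i=9
  .##..|.  b12=0 t=1,i=0
  .#.##|#  b11=1 t=1,i=7
  .#.#.|.  b10=0 t=2,i=6
  .#..#|.  b9=0 t=0,i=13
  .#...|#  b8=1 t=0,i=8
  ..###|#  b7=1 t=0,i=0
  ..##.|.  b6=0 t=1,i=14
  ..#.#|.  b5=0 t=1,i=6
  ..#..|.  b4=0 t=0,i=7
  ...##|#  b3=1 t=0,i=21
  ...#.|#  b2=1 t=0,i=6
  ....#|.  b1=0 t=0,i=10
  .....|#  b0=1 t=1,i=3
  bits 10001110000010010000100110001101 = 2382956941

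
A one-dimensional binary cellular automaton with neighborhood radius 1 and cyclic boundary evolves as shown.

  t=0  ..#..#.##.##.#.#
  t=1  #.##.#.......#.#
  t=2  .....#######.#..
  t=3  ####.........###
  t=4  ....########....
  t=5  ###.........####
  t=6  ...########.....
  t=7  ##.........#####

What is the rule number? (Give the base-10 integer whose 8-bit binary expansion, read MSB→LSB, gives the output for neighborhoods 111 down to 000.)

21

  nb ###: next=.  (t=2,i=6, bit7=0)
  nb ##.: next=.  (t=0,i=8, bit6=0)
  nb #.#: next=.  (t=0,i=6, bit5=0)
  nb #..: next=#  (t=0,i=0, bit4=1)
  nb .##: next=.  (t=0,i=7, bit3=0)
  nb .#.: next=#  (t=0,i=2, bit2=1)
  nb ..#: next=.  (t=0,i=1, bit1=0)
  nb ...: next=#  (t=1,i=7, bit0=1)
  bits 00010101 = 21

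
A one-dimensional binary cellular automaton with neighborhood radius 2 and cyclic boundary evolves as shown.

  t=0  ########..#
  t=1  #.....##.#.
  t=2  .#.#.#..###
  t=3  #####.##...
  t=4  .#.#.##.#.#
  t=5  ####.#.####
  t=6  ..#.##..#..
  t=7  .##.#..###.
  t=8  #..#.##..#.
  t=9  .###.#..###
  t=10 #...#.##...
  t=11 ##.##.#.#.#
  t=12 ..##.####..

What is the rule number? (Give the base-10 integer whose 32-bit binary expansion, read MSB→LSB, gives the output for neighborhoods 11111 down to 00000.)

  [31] ##### => .  t=0,i=1
  [30] ####. => #  t=0,i=6
  [29] ###.# => .  t=2,i=10
  [28] ###.. => #  t=0,i=7
  [27] ##.## => #  t=3,i=5
  [26] ##.#. => #  t=1,i=8
  [25] ##..# => .  t=0,i=8
  [24] ##... => #  t=3,i=8
  [23] #.### => .  t=5,i=7
  [22] #.##. => #  t=3,i=6
  [21] #.#.# => #  t=1,i=9
  [20] #.#.. => .  t=1,i=0
  [19] #..## => #  t=0,i=9
  [18] #..#. => #  t=6,i=7
  [17] #...# => .  t=3,i=9
  [16] #.... => .  t=1,i=2
  [15] .#### => #  t=0,i=0
  [14] .###. => .  t=2,i=9
  [13] .##.# => .  t=1,i=7
  [12] .##.. => .  t=3,i=7
  [11] .#.## => .  t=4,i=4
  [10] .#.#. => #  t=1,i=10
  [9] .#..# => #  t=2,i=6
  [8] .#... => #  t=1,i=1
  [7] ..### => .  t=0,i=10
  [6] ..##. => .  t=1,i=6
  [5] ..#.# => #  t=6,i=2
  [4] ..#.. => #  t=6,i=8
  [3] ...## => #  t=1,i=5
  [2] ...#. => #  t=6,i=1
  [1] ....# => .  t=1,i=4
  [0] ..... => #  t=1,i=3
  bits 01011101011011001000011100111101 = 1567393597

1567393597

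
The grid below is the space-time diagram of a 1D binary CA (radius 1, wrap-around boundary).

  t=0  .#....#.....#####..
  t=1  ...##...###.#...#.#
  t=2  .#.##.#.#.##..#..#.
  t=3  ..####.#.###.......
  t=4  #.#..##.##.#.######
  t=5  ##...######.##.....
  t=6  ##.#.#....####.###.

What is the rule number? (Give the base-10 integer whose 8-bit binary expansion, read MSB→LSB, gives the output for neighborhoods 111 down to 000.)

  nb ###: next=.  (t=0,i=13, bit7=0)
  nb ##.: next=#  (t=0,i=16, bit6=1)
  nb #.#: next=#  (t=1,i=11, bit5=1)
  nb #..: next=.  (t=0,i=2, bit4=0)
  nb .##: next=#  (t=0,i=12, bit3=1)
  nb .#.: next=.  (t=0,i=1, bit2=0)
  nb ..#: next=.  (t=0,i=0, bit1=0)
  nb ...: next=#  (t=0,i=3, bit0=1)
  bits 01101001 = 105

105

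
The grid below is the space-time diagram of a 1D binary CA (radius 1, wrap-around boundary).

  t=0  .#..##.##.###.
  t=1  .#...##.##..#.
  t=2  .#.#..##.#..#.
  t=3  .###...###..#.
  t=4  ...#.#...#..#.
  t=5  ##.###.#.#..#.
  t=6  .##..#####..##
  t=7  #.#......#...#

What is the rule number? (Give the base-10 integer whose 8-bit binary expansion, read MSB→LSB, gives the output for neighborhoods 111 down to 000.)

  nb ###: next=.  (t=0,i=11, bit7=0)
  nb ##.: next=#  (t=0,i=5, bit6=1)
  nb #.#: next=#  (t=0,i=6, bit5=1)
  nb #..: next=.  (t=0,i=2, bit4=0)
  nb .##: next=.  (t=0,i=4, bit3=0)
  nb .#.: next=#  (t=0,i=1, bit2=1)
  nb ..#: next=.  (t=0,i=0, bit1=0)
  nb ...: next=#  (t=1,i=3, bit0=1)
  bits 01100101 = 101

101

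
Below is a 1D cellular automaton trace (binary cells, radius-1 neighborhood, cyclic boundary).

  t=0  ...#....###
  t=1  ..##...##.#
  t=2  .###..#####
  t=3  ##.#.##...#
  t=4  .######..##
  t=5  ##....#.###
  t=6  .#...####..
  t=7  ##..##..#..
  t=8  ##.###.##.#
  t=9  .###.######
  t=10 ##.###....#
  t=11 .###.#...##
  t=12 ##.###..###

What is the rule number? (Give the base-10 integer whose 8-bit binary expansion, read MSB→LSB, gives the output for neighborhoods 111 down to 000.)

110

  [7] ### => .  t=0,i=9
  [6] ##. => #  t=0,i=10
  [5] #.# => #  t=1,i=9
  [4] #.. => .  t=0,i=0
  [3] .## => #  t=0,i=8
  [2] .#. => #  t=0,i=3
  [1] ..# => #  t=0,i=2
  [0] ... => .  t=0,i=1
  bits 01101110 = 110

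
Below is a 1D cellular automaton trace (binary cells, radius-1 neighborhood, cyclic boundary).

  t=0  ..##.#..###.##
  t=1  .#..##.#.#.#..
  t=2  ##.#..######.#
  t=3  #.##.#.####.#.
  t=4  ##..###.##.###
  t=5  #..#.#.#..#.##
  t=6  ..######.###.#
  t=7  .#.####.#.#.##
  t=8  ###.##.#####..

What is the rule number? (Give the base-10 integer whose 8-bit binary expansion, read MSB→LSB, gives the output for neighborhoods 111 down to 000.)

167

  nb ###: next=#  (t=0,i=9, bit7=1)
  nb ##.: next=.  (t=0,i=3, bit6=0)
  nb #.#: next=#  (t=0,i=4, bit5=1)
  nb #..: next=.  (t=0,i=0, bit4=0)
  nb .##: next=.  (t=0,i=2, bit3=0)
  nb .#.: next=#  (t=0,i=5, bit2=1)
  nb ..#: next=#  (t=0,i=1, bit1=1)
  nb ...: next=#  (t=1,i=13, bit0=1)
  bits 10100111 = 167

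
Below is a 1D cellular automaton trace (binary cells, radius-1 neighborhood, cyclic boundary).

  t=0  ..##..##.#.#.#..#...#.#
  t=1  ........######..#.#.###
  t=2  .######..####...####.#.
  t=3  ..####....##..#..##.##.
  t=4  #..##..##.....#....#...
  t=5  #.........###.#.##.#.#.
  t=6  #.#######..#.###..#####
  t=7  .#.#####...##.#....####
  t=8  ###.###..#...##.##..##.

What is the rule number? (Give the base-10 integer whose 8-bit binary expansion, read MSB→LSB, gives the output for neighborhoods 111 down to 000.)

  [7] ### => #  t=1,i=9
  [6] ##. => .  t=0,i=3
  [5] #.# => #  t=0,i=8
  [4] #.. => .  t=0,i=0
  [3] .## => .  t=0,i=2
  [2] .#. => #  t=0,i=9
  [1] ..# => .  t=0,i=1
  [0] ... => #  t=0,i=18
  bits 10100101 = 165

165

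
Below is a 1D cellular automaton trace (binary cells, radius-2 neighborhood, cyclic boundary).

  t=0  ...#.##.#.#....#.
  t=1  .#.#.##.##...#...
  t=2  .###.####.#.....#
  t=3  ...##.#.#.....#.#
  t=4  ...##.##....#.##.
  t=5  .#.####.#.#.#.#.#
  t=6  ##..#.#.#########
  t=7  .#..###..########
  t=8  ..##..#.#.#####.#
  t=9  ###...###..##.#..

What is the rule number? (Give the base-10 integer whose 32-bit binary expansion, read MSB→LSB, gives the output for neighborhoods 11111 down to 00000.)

3110643298

  #####|#  b31=1 t=6,i=10
  ####.|.  b30=0 t=2,i=7
  ###.#|#  b29=1 t=2,i=3
  ###..|#  b28=1 t=6,i=1
  ##.##|#  b27=1 t=1,i=7
  ##.#.|.  b26=0 t=0,i=7
  ##..#|.  b25=0 t=6,i=2
  ##...|#  b24=1 t=1,i=10
  #.###|.  b23=0 t=2,i=1
  #.##.|#  b22=1 t=0,i=5
  #.#.#|#  b21=1 t=0,i=8
  #.#..|.  b20=0 t=0,i=10
  #..##|#  b19=1 t=7,i=3
  #..#.|.  b18=0 t=6,i=3
  #...#|.  b17=0 t=1,i=11
  #....|.  b16=0 t=0,i=0
  .####|#  b15=1 t=2,i=6
  .###.|.  b14=0 t=2,i=2
  .##.#|#  b13=1 t=0,i=6
  .##..|.  b12=0 t=1,i=9
  .#.##|.  b11=0 t=0,i=4
  .#.#.|#  b10=1 t=0,i=9
  .#..#|#  b9=1 t=7,i=2
  .#...|.  b8=0 t=0,i=11
  ..###|.  b7=0 t=7,i=4
  ..##.|#  b6=1 t=3,i=3
  ..#.#|#  b5=1 t=0,i=3
  ..#..|.  b4=0 t=0,i=15
  ...##|.  b3=0 t=3,i=2
  ...#.|.  b2=0 t=0,i=2
  ....#|#  b1=1 t=0,i=1
  .....|.  b0=0 t=2,i=13
  bits 10111001011010001010011001100010 = 3110643298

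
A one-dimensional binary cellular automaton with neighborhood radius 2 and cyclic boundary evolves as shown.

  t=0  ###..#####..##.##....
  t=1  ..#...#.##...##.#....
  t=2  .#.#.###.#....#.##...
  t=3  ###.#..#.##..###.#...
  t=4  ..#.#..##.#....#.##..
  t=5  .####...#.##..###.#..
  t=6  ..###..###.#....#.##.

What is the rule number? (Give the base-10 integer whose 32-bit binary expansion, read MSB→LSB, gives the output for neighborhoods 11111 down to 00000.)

  [31] ##### => .  t=0,i=7
  [30] ####. => #  t=0,i=8
  [29] ###.# => #  t=2,i=7
  [28] ###.. => #  t=0,i=2
  [27] ##.## => #  t=0,i=14
  [26] ##.#. => .  t=1,i=15
  [25] ##..# => .  t=0,i=3
  [24] ##... => .  t=0,i=17
  [23] #.### => .  t=2,i=5
  [22] #.##. => .  t=0,i=15
  [21] #.#.# => .  t=2,i=3
  [20] #.#.. => #  t=1,i=16
  [19] #..## => .  t=0,i=4
  [18] #..#. => .  t=3,i=6
  [17] #...# => .  t=1,i=4
  [16] #.... => .  t=0,i=18
  [15] .#### => #  t=0,i=6
  [14] .###. => .  t=0,i=1
  [13] .##.# => #  t=0,i=13
  [12] .##.. => #  t=0,i=16
  [11] .#.## => #  t=1,i=7
  [10] .#.#. => #  t=2,i=2
  [9] .#..# => .  t=3,i=5
  [8] .#... => #  t=1,i=3
  [7] ..### => .  t=0,i=0
  [6] ..##. => .  t=0,i=12
  [5] ..#.# => #  t=1,i=6
  [4] ..#.. => .  t=1,i=2
  [3] ...## => .  t=0,i=20
  [2] ...#. => #  t=1,i=1
  [1] ....# => .  t=0,i=19
  [0] ..... => .  t=1,i=19
  bits 01111000000100001011110100100100 = 2014362916

2014362916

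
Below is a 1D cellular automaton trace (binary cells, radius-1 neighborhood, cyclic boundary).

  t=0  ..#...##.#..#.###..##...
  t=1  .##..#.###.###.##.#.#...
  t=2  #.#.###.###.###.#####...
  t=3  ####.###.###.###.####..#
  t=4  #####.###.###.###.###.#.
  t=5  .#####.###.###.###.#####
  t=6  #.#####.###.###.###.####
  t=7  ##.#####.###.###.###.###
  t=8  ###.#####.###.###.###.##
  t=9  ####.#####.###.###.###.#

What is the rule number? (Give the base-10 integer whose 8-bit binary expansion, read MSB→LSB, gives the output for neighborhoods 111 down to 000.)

230

  [7] ### => #  t=0,i=15
  [6] ##. => #  t=0,i=7
  [5] #.# => #  t=0,i=8
  [4] #.. => .  t=0,i=3
  [3] .## => .  t=0,i=6
  [2] .#. => #  t=0,i=2
  [1] ..# => #  t=0,i=1
  [0] ... => .  t=0,i=0
  bits 11100110 = 230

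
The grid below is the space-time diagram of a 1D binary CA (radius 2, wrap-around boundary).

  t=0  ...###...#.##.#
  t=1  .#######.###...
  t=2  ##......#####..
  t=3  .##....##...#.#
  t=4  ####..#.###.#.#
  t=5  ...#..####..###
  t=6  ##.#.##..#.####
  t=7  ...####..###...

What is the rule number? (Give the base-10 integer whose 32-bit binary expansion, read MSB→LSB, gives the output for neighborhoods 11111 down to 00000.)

  ##### -> .   bit 31 = 0  t=1,i=3
  ####. -> .   bit 30 = 0  t=1,i=6
  ###.# -> .   bit 29 = 0  t=1,i=7
  ###.. -> #   bit 28 = 1  t=0,i=5
  ##.## -> #   bit 27 = 1  t=1,i=8
  ##.#. -> .   bit 26 = 0  t=0,i=13
  ##..# -> .   bit 25 = 0  t=2,i=13
  ##... -> #   bit 24 = 1  t=0,i=6
  #.### -> #   bit 23 = 1  t=1,i=9
  #.##. -> #   bit 22 = 1  t=0,i=11
  #.#.# -> #   bit 21 = 1  t=3,i=14
  #.#.. -> .   bit 20 = 0  t=0,i=14
  #..## -> #   bit 19 = 1  t=2,i=14
  #..#. -> .   bit 18 = 0  t=4,i=5
  #...# -> #   bit 17 = 1  t=0,i=1
  #.... -> .   bit 16 = 0  t=1,i=13
  .#### -> .   bit 15 = 0  t=1,i=2
  .###. -> #   bit 14 = 1  t=0,i=4
  .##.# -> .   bit 13 = 0  t=0,i=12
  .##.. -> #   bit 12 = 1  t=2,i=1
  .#.## -> #   bit 11 = 1  t=0,i=10
  .#.#. -> .   bit 10 = 0  t=3,i=13
  .#..# -> .   bit 9 = 0  t=5,i=4
  .#... -> .   bit 8 = 0  t=0,i=0
  ..### -> #   bit 7 = 1  t=0,i=3
  ..##. -> .   bit 6 = 0  t=2,i=0
  ..#.# -> #   bit 5 = 1  t=0,i=9
  ..#.. -> #   bit 4 = 1  t=5,i=3
  ...## -> #   bit 3 = 1  t=0,i=2
  ...#. -> .   bit 2 = 0  t=0,i=8
  ....# -> .   bit 1 = 0  t=1,i=14
  ..... -> .   bit 0 = 0  t=2,i=4
  bits 00011001111010100101100010111000 = 434788536

434788536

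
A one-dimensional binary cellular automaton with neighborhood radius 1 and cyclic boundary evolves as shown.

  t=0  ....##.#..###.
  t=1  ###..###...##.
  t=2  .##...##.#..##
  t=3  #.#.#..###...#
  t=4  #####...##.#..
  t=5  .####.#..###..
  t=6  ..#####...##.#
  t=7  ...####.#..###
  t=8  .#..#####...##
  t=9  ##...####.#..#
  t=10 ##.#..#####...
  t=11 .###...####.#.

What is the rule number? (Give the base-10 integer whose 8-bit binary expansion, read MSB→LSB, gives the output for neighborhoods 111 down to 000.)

229

  ###|#  b7=1 t=0,i=11
  ##.|#  b6=1 t=0,i=5
  #.#|#  b5=1 t=0,i=6
  #..|.  b4=0 t=0,i=8
  .##|.  b3=0 t=0,i=4
  .#.|#  b2=1 t=0,i=7
  ..#|.  b1=0 t=0,i=3
  ...|#  b0=1 t=0,i=0
  bits 11100101 = 229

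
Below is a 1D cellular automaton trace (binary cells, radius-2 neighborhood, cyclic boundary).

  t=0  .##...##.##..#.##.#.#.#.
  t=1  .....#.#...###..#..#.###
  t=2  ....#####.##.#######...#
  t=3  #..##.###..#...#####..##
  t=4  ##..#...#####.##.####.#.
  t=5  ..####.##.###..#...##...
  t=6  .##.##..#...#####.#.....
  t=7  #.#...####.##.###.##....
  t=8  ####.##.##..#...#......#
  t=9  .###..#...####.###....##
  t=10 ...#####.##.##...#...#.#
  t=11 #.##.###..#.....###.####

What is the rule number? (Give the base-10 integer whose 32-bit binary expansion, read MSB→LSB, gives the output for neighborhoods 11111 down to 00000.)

4061407164

  nb #####: next=#  (t=2,i=6, bit31=1)
  nb ####.: next=#  (t=2,i=7, bit30=1)
  nb ###.#: next=#  (t=2,i=8, bit29=1)
  nb ###..: next=#  (t=1,i=13, bit28=1)
  nb ##.##: next=.  (t=0,i=8, bit27=0)
  nb ##.#.: next=.  (t=0,i=17, bit26=0)
  nb ##..#: next=#  (t=0,i=11, bit25=1)
  nb ##...: next=.  (t=0,i=3, bit24=0)
  nb #.###: next=.  (t=1,i=21, bit23=0)
  nb #.##.: next=.  (t=0,i=9, bit22=0)
  nb #.#.#: next=.  (t=0,i=18, bit21=0)
  nb #.#..: next=#  (t=0,i=22, bit20=1)
  nb #..##: next=.  (t=0,i=0, bit19=0)
  nb #..#.: next=#  (t=0,i=12, bit18=1)
  nb #...#: next=.  (t=0,i=4, bit17=0)
  nb #....: next=.  (t=1,i=1, bit16=0)
  nb .####: next=.  (t=2,i=5, bit15=0)
  nb .###.: next=.  (t=1,i=12, bit14=0)
  nb .##.#: next=#  (t=0,i=7, bit13=1)
  nb .##..: next=.  (t=0,i=2, bit12=0)
  nb .#.##: next=.  (t=0,i=14, bit11=0)
  nb .#.#.: next=#  (t=0,i=19, bit10=1)
  nb .#..#: next=#  (t=0,i=23, bit9=1)
  nb .#...: next=#  (t=1,i=8, bit8=1)
  nb ..###: next=#  (t=1,i=11, bit7=1)
  nb ..##.: next=.  (t=0,i=1, bit6=0)
  nb ..#.#: next=#  (t=0,i=13, bit5=1)
  nb ..#..: next=#  (t=1,i=16, bit4=1)
  nb ...##: next=#  (t=0,i=5, bit3=1)
  nb ...#.: next=#  (t=1,i=4, bit2=1)
  nb ....#: next=.  (t=1,i=3, bit1=0)
  nb .....: next=.  (t=1,i=2, bit0=0)
  bits 11110010000101000010011110111100 = 4061407164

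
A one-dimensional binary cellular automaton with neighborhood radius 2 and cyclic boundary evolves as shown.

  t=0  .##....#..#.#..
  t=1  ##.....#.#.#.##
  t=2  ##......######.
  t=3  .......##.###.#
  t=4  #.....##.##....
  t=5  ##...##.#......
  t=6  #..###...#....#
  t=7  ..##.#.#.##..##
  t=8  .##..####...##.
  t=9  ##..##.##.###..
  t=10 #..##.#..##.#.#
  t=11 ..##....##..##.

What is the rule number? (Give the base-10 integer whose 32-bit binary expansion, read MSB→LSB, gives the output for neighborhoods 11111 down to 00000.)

3635285464

  [31] ##### => #  t=2,i=10
  [30] ####. => #  t=1,i=0
  [29] ###.# => .  t=2,i=13
  [28] ###.. => #  t=1,i=1
  [27] ##.## => #  t=2,i=14
  [26] ##.#. => .  t=3,i=13
  [25] ##..# => .  t=6,i=1
  [24] ##... => .  t=0,i=3
  [23] #.### => #  t=1,i=13
  [22] #.##. => .  t=2,i=0
  [21] #.#.# => #  t=1,i=9
  [20] #.#.. => .  t=0,i=12
  [19] #..## => #  t=6,i=2
  [18] #..#. => #  t=0,i=9
  [17] #...# => #  t=0,i=14
  [16] #.... => .  t=0,i=4
  [15] .#### => .  t=1,i=14
  [14] .###. => .  t=3,i=11
  [13] .##.# => .  t=3,i=8
  [12] .##.. => .  t=0,i=2
  [11] .#.## => #  t=1,i=12
  [10] .#.#. => #  t=0,i=11
  [9] .#..# => .  t=0,i=8
  [8] .#... => #  t=0,i=13
  [7] ..### => #  t=2,i=8
  [6] ..##. => #  t=0,i=1
  [5] ..#.# => .  t=0,i=10
  [4] ..#.. => #  t=0,i=7
  [3] ...## => #  t=0,i=0
  [2] ...#. => .  t=0,i=6
  [1] ....# => .  t=0,i=5
  [0] ..... => .  t=1,i=4
  bits 11011000101011100000110111011000 = 3635285464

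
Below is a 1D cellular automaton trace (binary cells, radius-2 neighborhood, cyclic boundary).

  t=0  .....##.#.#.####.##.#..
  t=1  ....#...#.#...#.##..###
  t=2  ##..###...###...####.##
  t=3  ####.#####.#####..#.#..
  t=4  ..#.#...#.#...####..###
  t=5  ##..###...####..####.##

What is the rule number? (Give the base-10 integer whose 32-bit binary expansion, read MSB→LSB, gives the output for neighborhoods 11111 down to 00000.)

1535071000

  nb #####: next=.  (t=3,i=7, bit31=0)
  nb ####.: next=#  (t=0,i=14, bit30=1)
  nb ###.#: next=.  (t=0,i=15, bit29=0)
  nb ###..: next=#  (t=1,i=22, bit28=1)
  nb ##.##: next=#  (t=0,i=16, bit27=1)
  nb ##.#.: next=.  (t=0,i=7, bit26=0)
  nb ##..#: next=#  (t=1,i=18, bit25=1)
  nb ##...: next=#  (t=1,i=0, bit24=1)
  nb #.###: next=.  (t=0,i=12, bit23=0)
  nb #.##.: next=#  (t=0,i=17, bit22=1)
  nb #.#.#: next=#  (t=0,i=8, bit21=1)
  nb #.#..: next=#  (t=0,i=20, bit20=1)
  nb #..##: next=#  (t=1,i=19, bit19=1)
  nb #..#.: next=#  (t=3,i=17, bit18=1)
  nb #...#: next=#  (t=1,i=6, bit17=1)
  nb #....: next=#  (t=0,i=22, bit16=1)
  nb .####: next=.  (t=0,i=13, bit15=0)
  nb .###.: next=#  (t=1,i=21, bit14=1)
  nb .##.#: next=.  (t=0,i=6, bit13=0)
  nb .##..: next=#  (t=1,i=17, bit12=1)
  nb .#.##: next=.  (t=0,i=11, bit11=0)
  nb .#.#.: next=.  (t=0,i=9, bit10=0)
  nb .#..#: next=#  (t=3,i=21, bit9=1)
  nb .#...: next=#  (t=0,i=21, bit8=1)
  nb ..###: next=.  (t=1,i=20, bit7=0)
  nb ..##.: next=.  (t=0,i=5, bit6=0)
  nb ..#.#: next=.  (t=1,i=8, bit5=0)
  nb ..#..: next=#  (t=1,i=4, bit4=1)
  nb ...##: next=#  (t=0,i=4, bit3=1)
  nb ...#.: next=.  (t=1,i=3, bit2=0)
  nb ....#: next=.  (t=0,i=3, bit1=0)
  nb .....: next=.  (t=0,i=0, bit0=0)
  bits 01011011011111110101001100011000 = 1535071000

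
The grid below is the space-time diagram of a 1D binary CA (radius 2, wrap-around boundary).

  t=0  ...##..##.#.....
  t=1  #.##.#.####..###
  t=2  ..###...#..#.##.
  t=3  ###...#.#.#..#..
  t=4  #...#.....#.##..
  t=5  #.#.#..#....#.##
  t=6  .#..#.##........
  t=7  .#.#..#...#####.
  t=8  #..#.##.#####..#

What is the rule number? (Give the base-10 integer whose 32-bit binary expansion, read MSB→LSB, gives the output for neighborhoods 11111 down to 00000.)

2253824217

  #####|#  b31=1 t=7,i=12
  ####.|.  b30=0 t=1,i=9
  ###.#|.  b29=0 t=1,i=0
  ###..|.  b28=0 t=1,i=10
  ##.##|.  b27=0 t=1,i=1
  ##.#.|#  b26=1 t=0,i=9
  ##..#|#  b25=1 t=0,i=5
  ##...|.  b24=0 t=2,i=5
  #.###|.  b23=0 t=1,i=7
  #.##.|#  b22=1 t=1,i=2
  #.#.#|.  b21=0 t=1,i=5
  #.#..|#  b20=1 t=0,i=10
  #..##|.  b19=0 t=0,i=6
  #..#.|#  b18=1 t=2,i=10
  #...#|#  b17=1 t=2,i=0
  #....|.  b16=0 t=0,i=12
  .####|#  b15=1 t=1,i=8
  .###.|.  b14=0 t=2,i=3
  .##.#|#  b13=1 t=0,i=8
  .##..|.  b12=0 t=0,i=4
  .#.##|.  b11=0 t=1,i=6
  .#.#.|.  b10=0 t=3,i=7
  .#..#|.  b9=0 t=2,i=9
  .#...|.  b8=0 t=0,i=11
  ..###|#  b7=1 t=1,i=13
  ..##.|#  b6=1 t=0,i=3
  ..#.#|.  b5=0 t=2,i=11
  ..#..|#  b4=1 t=2,i=8
  ...##|#  b3=1 t=0,i=2
  ...#.|.  b2=0 t=2,i=7
  ....#|.  b1=0 t=0,i=1
  .....|#  b0=1 t=0,i=0
  bits 10000110010101101010000011011001 = 2253824217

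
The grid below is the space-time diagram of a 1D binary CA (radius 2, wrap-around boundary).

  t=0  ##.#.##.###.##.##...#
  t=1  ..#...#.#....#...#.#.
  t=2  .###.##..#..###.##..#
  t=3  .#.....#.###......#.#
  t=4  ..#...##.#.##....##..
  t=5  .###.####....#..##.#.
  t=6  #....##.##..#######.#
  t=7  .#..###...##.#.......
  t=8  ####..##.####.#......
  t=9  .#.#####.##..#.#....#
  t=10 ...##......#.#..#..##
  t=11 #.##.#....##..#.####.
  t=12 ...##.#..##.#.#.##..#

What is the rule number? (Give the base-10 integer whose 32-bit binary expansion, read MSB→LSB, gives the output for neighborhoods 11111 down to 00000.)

  [31] ##### => .  t=6,i=14
  [30] ####. => .  t=5,i=7
  [29] ###.# => .  t=0,i=1
  [28] ###.. => #  t=3,i=11
  [27] ##.## => .  t=0,i=7
  [26] ##.#. => #  t=0,i=2
  [25] ##..# => #  t=2,i=7
  [24] ##... => #  t=0,i=17
  [23] #.### => #  t=0,i=8
  [22] #.##. => .  t=0,i=5
  [21] #.#.# => .  t=0,i=3
  [20] #.#.. => .  t=1,i=8
  [19] #..## => #  t=2,i=11
  [18] #..#. => .  t=2,i=8
  [17] #...# => .  t=0,i=18
  [16] #.... => .  t=1,i=10
  [15] .#### => #  t=5,i=6
  [14] .###. => .  t=0,i=0
  [13] .##.# => #  t=0,i=6
  [12] .##.. => .  t=0,i=16
  [11] .#.## => .  t=0,i=4
  [10] .#.#. => .  t=1,i=7
  [9] .#..# => #  t=2,i=10
  [8] .#... => #  t=1,i=3
  [7] ..### => .  t=0,i=20
  [6] ..##. => #  t=4,i=6
  [5] ..#.# => #  t=1,i=6
  [4] ..#.. => #  t=1,i=2
  [3] ...## => #  t=0,i=19
  [2] ...#. => #  t=1,i=1
  [1] ....# => .  t=1,i=11
  [0] ..... => .  t=3,i=4
  bits 00010111100010001010001101111100 = 394830716

394830716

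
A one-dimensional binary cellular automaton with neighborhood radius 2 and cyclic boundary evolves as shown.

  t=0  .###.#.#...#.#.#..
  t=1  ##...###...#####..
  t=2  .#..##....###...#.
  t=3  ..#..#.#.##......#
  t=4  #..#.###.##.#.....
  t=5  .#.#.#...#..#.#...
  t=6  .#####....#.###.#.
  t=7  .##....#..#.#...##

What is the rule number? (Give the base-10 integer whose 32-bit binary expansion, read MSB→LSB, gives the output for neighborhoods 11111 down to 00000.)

49387176

  [31] ##### => .  t=1,i=13
  [30] ####. => .  t=1,i=14
  [29] ###.# => .  t=0,i=3
  [28] ###.. => .  t=1,i=7
  [27] ##.## => .  t=4,i=8
  [26] ##.#. => .  t=0,i=4
  [25] ##..# => #  t=1,i=16
  [24] ##... => .  t=1,i=2
  [23] #.### => #  t=4,i=5
  [22] #.##. => #  t=3,i=9
  [21] #.#.# => #  t=0,i=5
  [20] #.#.. => #  t=0,i=7
  [19] #..## => .  t=1,i=17
  [18] #..#. => .  t=2,i=0
  [17] #...# => .  t=0,i=9
  [16] #.... => #  t=2,i=7
  [15] .#### => #  t=1,i=12
  [14] .###. => .  t=0,i=2
  [13] .##.# => .  t=4,i=10
  [12] .##.. => #  t=1,i=1
  [11] .#.## => .  t=3,i=8
  [10] .#.#. => #  t=0,i=6
  [9] .#..# => #  t=2,i=2
  [8] .#... => .  t=0,i=8
  [7] ..### => #  t=0,i=1
  [6] ..##. => .  t=1,i=0
  [5] ..#.# => #  t=0,i=11
  [4] ..#.. => .  t=2,i=1
  [3] ...## => #  t=0,i=0
  [2] ...#. => .  t=0,i=10
  [1] ....# => .  t=2,i=8
  [0] ..... => .  t=3,i=13
  bits 00000010111100011001011010101000 = 49387176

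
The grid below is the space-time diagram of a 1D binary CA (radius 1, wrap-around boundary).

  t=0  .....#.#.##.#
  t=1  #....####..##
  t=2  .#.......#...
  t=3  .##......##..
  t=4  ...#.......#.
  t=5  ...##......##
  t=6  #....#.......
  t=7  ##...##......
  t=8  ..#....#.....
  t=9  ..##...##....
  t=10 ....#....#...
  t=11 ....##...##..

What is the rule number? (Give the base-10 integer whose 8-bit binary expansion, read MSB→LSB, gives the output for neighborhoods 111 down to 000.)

  [7] ### => .  t=1,i=6
  [6] ##. => .  t=0,i=10
  [5] #.# => #  t=0,i=6
  [4] #.. => #  t=0,i=0
  [3] .## => .  t=0,i=9
  [2] .#. => #  t=0,i=5
  [1] ..# => .  t=0,i=4
  [0] ... => .  t=0,i=1
  bits 00110100 = 52

52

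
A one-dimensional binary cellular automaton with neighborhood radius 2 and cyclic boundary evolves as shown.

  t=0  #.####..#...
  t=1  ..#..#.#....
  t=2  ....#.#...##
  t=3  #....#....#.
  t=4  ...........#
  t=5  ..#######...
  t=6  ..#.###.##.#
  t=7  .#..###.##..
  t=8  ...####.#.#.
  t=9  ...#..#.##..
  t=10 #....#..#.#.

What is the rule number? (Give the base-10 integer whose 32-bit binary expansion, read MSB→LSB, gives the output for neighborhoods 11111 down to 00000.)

  nb #####: next=#  (t=5,i=4, bit31=1)
  nb ####.: next=.  (t=0,i=4, bit30=0)
  nb ###.#: next=#  (t=6,i=6, bit29=1)
  nb ###..: next=#  (t=0,i=5, bit28=1)
  nb ##.##: next=.  (t=6,i=7, bit27=0)
  nb ##.#.: next=.  (t=6,i=10, bit26=0)
  nb ##..#: next=.  (t=0,i=6, bit25=0)
  nb ##...: next=#  (t=2,i=0, bit24=1)
  nb #.###: next=#  (t=0,i=2, bit23=1)
  nb #.##.: next=#  (t=6,i=8, bit22=1)
  nb #.#.#: next=#  (t=8,i=8, bit21=1)
  nb #.#..: next=.  (t=1,i=7, bit20=0)
  nb #..##: next=#  (t=7,i=3, bit19=1)
  nb #..#.: next=#  (t=0,i=7, bit18=1)
  nb #...#: next=.  (t=0,i=10, bit17=0)
  nb #....: next=.  (t=1,i=9, bit16=0)
  nb .####: next=.  (t=0,i=3, bit15=0)
  nb .###.: next=#  (t=6,i=5, bit14=1)
  nb .##.#: next=#  (t=6,i=9, bit13=1)
  nb .##..: next=.  (t=2,i=11, bit12=0)
  nb .#.##: next=.  (t=0,i=1, bit11=0)
  nb .#.#.: next=#  (t=1,i=6, bit10=1)
  nb .#..#: next=.  (t=1,i=3, bit9=0)
  nb .#...: next=.  (t=0,i=9, bit8=0)
  nb ..###: next=#  (t=5,i=2, bit7=1)
  nb ..##.: next=#  (t=2,i=10, bit6=1)
  nb ..#.#: next=.  (t=0,i=0, bit5=0)
  nb ..#..: next=.  (t=0,i=8, bit4=0)
  nb ...##: next=.  (t=2,i=9, bit3=0)
  nb ...#.: next=.  (t=0,i=11, bit2=0)
  nb ....#: next=.  (t=1,i=0, bit1=0)
  nb .....: next=#  (t=1,i=10, bit0=1)
  bits 10110001111011000110010011000001 = 2985059521

2985059521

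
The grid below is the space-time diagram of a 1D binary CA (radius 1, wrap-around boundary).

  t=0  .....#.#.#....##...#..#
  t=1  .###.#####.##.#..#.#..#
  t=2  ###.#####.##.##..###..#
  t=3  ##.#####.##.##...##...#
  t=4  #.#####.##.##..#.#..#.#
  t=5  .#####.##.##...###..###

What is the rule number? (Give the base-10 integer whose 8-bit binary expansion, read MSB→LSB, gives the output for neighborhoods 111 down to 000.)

  [7] ### => #  t=1,i=2
  [6] ##. => .  t=0,i=15
  [5] #.# => #  t=0,i=6
  [4] #.. => .  t=0,i=0
  [3] .## => #  t=0,i=14
  [2] .#. => #  t=0,i=5
  [1] ..# => .  t=0,i=4
  [0] ... => #  t=0,i=1
  bits 10101101 = 173

173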